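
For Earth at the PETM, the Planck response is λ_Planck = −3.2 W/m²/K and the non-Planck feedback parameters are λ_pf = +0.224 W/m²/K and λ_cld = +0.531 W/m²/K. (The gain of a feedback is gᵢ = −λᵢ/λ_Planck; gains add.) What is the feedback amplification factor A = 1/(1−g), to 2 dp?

1.31

Convert to gains: g_pf = 0.224/3.2 = 0.07; g_cld = 0.531/3.2 = 0.1659.
Total gain g = 0.2359.
A = 1/(1 − 0.2359) = 1.31.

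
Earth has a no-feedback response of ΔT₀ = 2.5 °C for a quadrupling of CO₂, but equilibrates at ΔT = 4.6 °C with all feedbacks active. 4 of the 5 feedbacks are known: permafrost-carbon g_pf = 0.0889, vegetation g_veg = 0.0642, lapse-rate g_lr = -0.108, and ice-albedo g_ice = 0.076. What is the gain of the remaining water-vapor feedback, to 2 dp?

Amplification A = ΔT/ΔT₀ = 4.6/2.5 = 1.84.
Total gain g = 1 − 1/A = 1 − 1/1.84 = 0.4565.
Known gains sum to 0.0889 + 0.0642 − 0.108 + 0.076 = 0.1211.
g_wv = 0.4565 − 0.1211 = 0.34.

0.34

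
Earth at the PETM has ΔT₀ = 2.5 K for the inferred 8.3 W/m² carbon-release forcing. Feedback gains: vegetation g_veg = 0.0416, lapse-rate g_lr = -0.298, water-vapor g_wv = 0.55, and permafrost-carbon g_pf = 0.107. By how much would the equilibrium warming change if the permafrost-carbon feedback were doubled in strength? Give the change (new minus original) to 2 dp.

0.91 K

Original: g = 0.4006, ΔT = 2.5/(1−0.4006) = 4.1708 K.
With doubled permafrost-carbon: g' = 0.5076, ΔT' = 2.5/(1−0.5076) = 5.0772 K.
Change = 5.0772 − 4.1708 = 0.91 K.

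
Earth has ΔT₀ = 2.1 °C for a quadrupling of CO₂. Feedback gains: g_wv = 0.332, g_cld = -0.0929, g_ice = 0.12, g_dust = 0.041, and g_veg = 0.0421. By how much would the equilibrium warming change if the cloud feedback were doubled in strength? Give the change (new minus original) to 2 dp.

-0.54 °C

Original: g = 0.4422, ΔT = 2.1/(1−0.4422) = 3.7648 °C.
With doubled cloud: g' = 0.3493, ΔT' = 2.1/(1−0.3493) = 3.2273 °C.
Change = 3.2273 − 3.7648 = -0.54 °C.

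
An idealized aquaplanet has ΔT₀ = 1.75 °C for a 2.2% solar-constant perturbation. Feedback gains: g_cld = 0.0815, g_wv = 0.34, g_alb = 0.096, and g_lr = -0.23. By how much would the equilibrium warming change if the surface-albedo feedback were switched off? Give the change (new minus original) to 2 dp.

Original: g = 0.2875, ΔT = 1.75/(1−0.2875) = 2.4561 °C.
Without surface-albedo: g' = 0.1915, ΔT' = 1.75/(1−0.1915) = 2.1645 °C.
Change = 2.1645 − 2.4561 = -0.29 °C.

-0.29 °C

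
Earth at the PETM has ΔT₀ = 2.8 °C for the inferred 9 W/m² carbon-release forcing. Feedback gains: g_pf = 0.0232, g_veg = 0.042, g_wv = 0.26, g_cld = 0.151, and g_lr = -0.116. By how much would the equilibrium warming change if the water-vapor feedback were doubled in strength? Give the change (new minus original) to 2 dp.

3.00 °C

Original: g = 0.3602, ΔT = 2.8/(1−0.3602) = 4.3764 °C.
With doubled water-vapor: g' = 0.6202, ΔT' = 2.8/(1−0.6202) = 7.3723 °C.
Change = 7.3723 − 4.3764 = 3.00 °C.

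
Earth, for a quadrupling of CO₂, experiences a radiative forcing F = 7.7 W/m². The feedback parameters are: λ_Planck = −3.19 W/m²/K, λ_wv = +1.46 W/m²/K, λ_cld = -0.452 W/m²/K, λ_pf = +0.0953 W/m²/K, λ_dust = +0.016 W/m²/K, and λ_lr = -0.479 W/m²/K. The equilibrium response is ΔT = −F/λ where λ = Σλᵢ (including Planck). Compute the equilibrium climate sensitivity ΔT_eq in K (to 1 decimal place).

3.0 K

Net feedback parameter λ = (−3.19) + (+1.46) + (-0.452) + (+0.0953) + (+0.016) + (-0.479) = -2.5497 W/m²/K.
ΔT = −F/λ = −7.7/(-2.5497) = 3.0 K.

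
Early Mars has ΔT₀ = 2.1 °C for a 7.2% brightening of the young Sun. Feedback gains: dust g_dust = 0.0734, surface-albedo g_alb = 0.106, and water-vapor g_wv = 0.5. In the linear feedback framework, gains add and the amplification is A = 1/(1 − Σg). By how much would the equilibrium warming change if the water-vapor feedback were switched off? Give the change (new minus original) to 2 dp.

Original: g = 0.6794, ΔT = 2.1/(1−0.6794) = 6.5502 °C.
Without water-vapor: g' = 0.1794, ΔT' = 2.1/(1−0.1794) = 2.5591 °C.
Change = 2.5591 − 6.5502 = -3.99 °C.

-3.99 °C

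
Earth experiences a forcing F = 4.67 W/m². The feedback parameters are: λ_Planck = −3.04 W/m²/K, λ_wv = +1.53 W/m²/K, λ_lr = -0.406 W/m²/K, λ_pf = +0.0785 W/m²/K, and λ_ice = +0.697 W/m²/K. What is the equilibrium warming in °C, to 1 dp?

4.1 °C

Net feedback parameter λ = (−3.04) + (+1.53) + (-0.406) + (+0.0785) + (+0.697) = -1.1405 W/m²/K.
ΔT = −F/λ = −4.67/(-1.1405) = 4.1 °C.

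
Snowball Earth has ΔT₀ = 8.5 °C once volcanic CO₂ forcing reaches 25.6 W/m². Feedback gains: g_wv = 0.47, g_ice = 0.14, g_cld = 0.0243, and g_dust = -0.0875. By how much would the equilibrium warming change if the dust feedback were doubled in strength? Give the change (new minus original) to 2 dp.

Original: g = 0.5468, ΔT = 8.5/(1−0.5468) = 18.7555 °C.
With doubled dust: g' = 0.4593, ΔT' = 8.5/(1−0.4593) = 15.7204 °C.
Change = 15.7204 − 18.7555 = -3.04 °C.

-3.04 °C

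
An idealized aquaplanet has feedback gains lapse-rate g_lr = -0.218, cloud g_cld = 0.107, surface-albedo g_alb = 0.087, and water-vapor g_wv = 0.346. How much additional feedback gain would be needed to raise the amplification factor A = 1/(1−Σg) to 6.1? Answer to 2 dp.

Current total gain = 0.322.
Target gain for A = 6.1: g* = 1 − 1/6.1 = 0.8361.
Additional gain needed = 0.8361 − 0.322 = 0.51.

0.51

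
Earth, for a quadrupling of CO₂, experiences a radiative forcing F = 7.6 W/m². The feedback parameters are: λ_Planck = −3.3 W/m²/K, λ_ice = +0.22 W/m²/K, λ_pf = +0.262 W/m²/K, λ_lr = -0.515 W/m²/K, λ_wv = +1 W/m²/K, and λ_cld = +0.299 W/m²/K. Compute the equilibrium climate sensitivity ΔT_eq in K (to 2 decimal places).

3.74 K

Net feedback parameter λ = (−3.3) + (+0.22) + (+0.262) + (-0.515) + (+1) + (+0.299) = -2.034 W/m²/K.
ΔT = −F/λ = −7.6/(-2.034) = 3.74 K.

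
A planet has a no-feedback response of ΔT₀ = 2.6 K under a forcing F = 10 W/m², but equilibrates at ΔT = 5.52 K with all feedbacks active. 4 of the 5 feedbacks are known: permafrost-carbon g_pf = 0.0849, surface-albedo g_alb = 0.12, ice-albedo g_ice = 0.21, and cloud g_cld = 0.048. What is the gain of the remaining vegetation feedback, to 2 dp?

Amplification A = ΔT/ΔT₀ = 5.52/2.6 = 2.123.
Total gain g = 1 − 1/A = 1 − 1/2.123 = 0.529.
Known gains sum to 0.0849 + 0.12 + 0.21 + 0.048 = 0.4629.
g_veg = 0.529 − 0.4629 = 0.07.

0.07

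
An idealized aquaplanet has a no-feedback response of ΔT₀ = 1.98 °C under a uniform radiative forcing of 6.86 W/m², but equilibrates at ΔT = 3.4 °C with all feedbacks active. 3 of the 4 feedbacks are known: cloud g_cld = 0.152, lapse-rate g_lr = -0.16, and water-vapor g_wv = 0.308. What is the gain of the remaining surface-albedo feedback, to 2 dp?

Amplification A = ΔT/ΔT₀ = 3.4/1.98 = 1.717.
Total gain g = 1 − 1/A = 1 − 1/1.717 = 0.4176.
Known gains sum to 0.152 − 0.16 + 0.308 = 0.3.
g_alb = 0.4176 − 0.3 = 0.12.

0.12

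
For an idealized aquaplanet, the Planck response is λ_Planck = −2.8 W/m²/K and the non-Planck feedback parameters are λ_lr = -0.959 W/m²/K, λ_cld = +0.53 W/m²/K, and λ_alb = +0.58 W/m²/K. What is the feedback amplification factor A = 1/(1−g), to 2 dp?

1.06

Convert to gains: g_lr = -0.959/2.8 = -0.3425; g_cld = 0.53/2.8 = 0.1893; g_alb = 0.58/2.8 = 0.2071.
Total gain g = 0.0539.
A = 1/(1 − 0.0539) = 1.06.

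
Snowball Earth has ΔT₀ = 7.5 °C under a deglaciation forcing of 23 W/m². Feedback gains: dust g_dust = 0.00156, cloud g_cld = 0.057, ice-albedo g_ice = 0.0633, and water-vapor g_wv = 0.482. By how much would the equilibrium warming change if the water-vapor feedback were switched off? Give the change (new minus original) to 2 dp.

Original: g = 0.60386, ΔT = 7.5/(1−0.60386) = 18.9327 °C.
Without water-vapor: g' = 0.12186, ΔT' = 7.5/(1−0.12186) = 8.5408 °C.
Change = 8.5408 − 18.9327 = -10.39 °C.

-10.39 °C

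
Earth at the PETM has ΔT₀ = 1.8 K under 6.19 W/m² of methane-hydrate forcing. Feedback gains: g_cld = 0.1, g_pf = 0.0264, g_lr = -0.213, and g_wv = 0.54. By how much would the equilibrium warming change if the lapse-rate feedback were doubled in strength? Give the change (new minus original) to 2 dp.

-0.92 K

Original: g = 0.4534, ΔT = 1.8/(1−0.4534) = 3.2931 K.
With doubled lapse-rate: g' = 0.2404, ΔT' = 1.8/(1−0.2404) = 2.3697 K.
Change = 2.3697 − 3.2931 = -0.92 K.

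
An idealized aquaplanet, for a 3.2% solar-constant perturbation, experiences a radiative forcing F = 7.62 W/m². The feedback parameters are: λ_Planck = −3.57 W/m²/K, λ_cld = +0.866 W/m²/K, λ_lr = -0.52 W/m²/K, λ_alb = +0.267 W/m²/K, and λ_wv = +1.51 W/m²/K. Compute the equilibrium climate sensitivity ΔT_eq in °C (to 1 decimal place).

5.3 °C

Net feedback parameter λ = (−3.57) + (+0.866) + (-0.52) + (+0.267) + (+1.51) = -1.447 W/m²/K.
ΔT = −F/λ = −7.62/(-1.447) = 5.3 °C.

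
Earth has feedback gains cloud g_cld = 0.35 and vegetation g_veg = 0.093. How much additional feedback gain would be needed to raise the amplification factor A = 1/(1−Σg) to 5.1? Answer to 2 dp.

0.36

Current total gain = 0.443.
Target gain for A = 5.1: g* = 1 − 1/5.1 = 0.8039.
Additional gain needed = 0.8039 − 0.443 = 0.36.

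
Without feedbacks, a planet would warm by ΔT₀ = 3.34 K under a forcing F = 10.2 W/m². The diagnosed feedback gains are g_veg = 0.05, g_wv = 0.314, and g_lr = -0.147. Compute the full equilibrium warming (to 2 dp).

Total gain g = 0.05 + 0.314 − 0.147 = 0.217.
Amplification A = 1/(1 − 0.217) = 1.277.
ΔT = 3.34 × 1.277 = 4.27 K.

4.27 K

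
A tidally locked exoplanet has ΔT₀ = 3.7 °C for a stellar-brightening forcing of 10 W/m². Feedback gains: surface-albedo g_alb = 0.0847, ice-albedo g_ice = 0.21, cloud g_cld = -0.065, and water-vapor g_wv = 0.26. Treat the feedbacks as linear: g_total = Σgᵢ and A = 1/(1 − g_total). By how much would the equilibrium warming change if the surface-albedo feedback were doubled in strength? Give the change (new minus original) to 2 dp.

1.44 °C

Original: g = 0.4897, ΔT = 3.7/(1−0.4897) = 7.2506 °C.
With doubled surface-albedo: g' = 0.5744, ΔT' = 3.7/(1−0.5744) = 8.6936 °C.
Change = 8.6936 − 7.2506 = 1.44 °C.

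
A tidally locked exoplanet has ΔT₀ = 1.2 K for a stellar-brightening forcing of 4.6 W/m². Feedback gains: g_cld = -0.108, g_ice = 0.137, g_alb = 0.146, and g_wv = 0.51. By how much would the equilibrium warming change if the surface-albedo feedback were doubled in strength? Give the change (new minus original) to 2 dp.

3.29 K

Original: g = 0.685, ΔT = 1.2/(1−0.685) = 3.8095 K.
With doubled surface-albedo: g' = 0.831, ΔT' = 1.2/(1−0.831) = 7.1006 K.
Change = 7.1006 − 3.8095 = 3.29 K.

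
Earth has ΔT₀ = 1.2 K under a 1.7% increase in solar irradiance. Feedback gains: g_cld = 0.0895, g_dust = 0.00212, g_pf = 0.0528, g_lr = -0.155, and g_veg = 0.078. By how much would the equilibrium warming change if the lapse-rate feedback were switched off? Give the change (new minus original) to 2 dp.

Original: g = 0.06742, ΔT = 1.2/(1−0.06742) = 1.2868 K.
Without lapse-rate: g' = 0.22242, ΔT' = 1.2/(1−0.22242) = 1.5432 K.
Change = 1.5432 − 1.2868 = 0.26 K.

0.26 K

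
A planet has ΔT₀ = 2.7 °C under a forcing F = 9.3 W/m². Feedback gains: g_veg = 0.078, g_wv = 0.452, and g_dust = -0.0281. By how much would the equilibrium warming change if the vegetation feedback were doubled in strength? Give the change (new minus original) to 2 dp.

1.01 °C

Original: g = 0.5019, ΔT = 2.7/(1−0.5019) = 5.4206 °C.
With doubled vegetation: g' = 0.5799, ΔT' = 2.7/(1−0.5799) = 6.4270 °C.
Change = 6.4270 − 5.4206 = 1.01 °C.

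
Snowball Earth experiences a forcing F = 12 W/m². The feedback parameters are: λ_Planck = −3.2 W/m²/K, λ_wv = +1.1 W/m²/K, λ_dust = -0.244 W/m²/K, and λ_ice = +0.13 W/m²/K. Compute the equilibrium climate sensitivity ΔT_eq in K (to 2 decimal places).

Net feedback parameter λ = (−3.2) + (+1.1) + (-0.244) + (+0.13) = -2.214 W/m²/K.
ΔT = −F/λ = −12/(-2.214) = 5.42 K.

5.42 K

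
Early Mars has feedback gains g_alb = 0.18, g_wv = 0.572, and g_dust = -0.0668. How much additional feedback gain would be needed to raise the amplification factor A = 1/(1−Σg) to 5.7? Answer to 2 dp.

0.14

Current total gain = 0.6852.
Target gain for A = 5.7: g* = 1 − 1/5.7 = 0.8246.
Additional gain needed = 0.8246 − 0.6852 = 0.14.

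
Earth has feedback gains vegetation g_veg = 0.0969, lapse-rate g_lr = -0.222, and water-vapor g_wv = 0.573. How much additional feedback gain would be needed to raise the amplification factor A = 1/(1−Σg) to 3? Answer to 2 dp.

Current total gain = 0.4479.
Target gain for A = 3: g* = 1 − 1/3 = 0.6667.
Additional gain needed = 0.6667 − 0.4479 = 0.22.

0.22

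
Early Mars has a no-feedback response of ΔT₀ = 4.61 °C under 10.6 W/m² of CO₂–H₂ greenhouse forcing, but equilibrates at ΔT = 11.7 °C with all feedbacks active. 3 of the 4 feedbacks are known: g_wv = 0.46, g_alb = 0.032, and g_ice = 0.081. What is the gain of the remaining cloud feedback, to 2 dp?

Amplification A = ΔT/ΔT₀ = 11.7/4.61 = 2.538.
Total gain g = 1 − 1/A = 1 − 1/2.538 = 0.606.
Known gains sum to 0.46 + 0.032 + 0.081 = 0.573.
g_cld = 0.606 − 0.573 = 0.03.

0.03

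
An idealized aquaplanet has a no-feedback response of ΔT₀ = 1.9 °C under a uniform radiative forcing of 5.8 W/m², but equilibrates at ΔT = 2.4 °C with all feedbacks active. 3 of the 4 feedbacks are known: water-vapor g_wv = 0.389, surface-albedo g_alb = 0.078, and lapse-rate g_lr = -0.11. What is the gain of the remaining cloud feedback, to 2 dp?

-0.15

Amplification A = ΔT/ΔT₀ = 2.4/1.9 = 1.263.
Total gain g = 1 − 1/A = 1 − 1/1.263 = 0.2082.
Known gains sum to 0.389 + 0.078 − 0.11 = 0.357.
g_cld = 0.2082 − 0.357 = -0.15.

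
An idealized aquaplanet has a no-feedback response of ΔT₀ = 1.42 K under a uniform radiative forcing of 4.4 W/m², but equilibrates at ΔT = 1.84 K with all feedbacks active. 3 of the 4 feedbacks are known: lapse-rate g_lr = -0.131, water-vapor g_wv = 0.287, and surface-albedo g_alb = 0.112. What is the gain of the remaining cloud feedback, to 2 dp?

Amplification A = ΔT/ΔT₀ = 1.84/1.42 = 1.296.
Total gain g = 1 − 1/A = 1 − 1/1.296 = 0.2284.
Known gains sum to -0.131 + 0.287 + 0.112 = 0.268.
g_cld = 0.2284 − 0.268 = -0.04.

-0.04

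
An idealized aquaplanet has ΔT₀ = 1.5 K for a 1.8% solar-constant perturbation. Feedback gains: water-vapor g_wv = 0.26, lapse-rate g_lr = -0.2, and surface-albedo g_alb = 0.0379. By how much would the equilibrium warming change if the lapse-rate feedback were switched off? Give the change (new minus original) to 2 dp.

0.47 K

Original: g = 0.0979, ΔT = 1.5/(1−0.0979) = 1.6628 K.
Without lapse-rate: g' = 0.2979, ΔT' = 1.5/(1−0.2979) = 2.1364 K.
Change = 2.1364 − 1.6628 = 0.47 K.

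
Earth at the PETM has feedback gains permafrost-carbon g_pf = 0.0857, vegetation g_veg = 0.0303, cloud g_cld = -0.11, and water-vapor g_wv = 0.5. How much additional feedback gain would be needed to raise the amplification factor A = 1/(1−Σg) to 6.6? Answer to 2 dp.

Current total gain = 0.506.
Target gain for A = 6.6: g* = 1 − 1/6.6 = 0.8485.
Additional gain needed = 0.8485 − 0.506 = 0.34.

0.34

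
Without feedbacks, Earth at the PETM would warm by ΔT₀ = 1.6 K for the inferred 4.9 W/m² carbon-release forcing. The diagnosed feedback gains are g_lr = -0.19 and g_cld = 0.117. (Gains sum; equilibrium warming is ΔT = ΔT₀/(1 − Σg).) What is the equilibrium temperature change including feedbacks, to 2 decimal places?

1.49 K

Total gain g = -0.19 + 0.117 = -0.073.
Amplification A = 1/(1 + 0.073) = 0.932.
ΔT = 1.6 × 0.932 = 1.49 K.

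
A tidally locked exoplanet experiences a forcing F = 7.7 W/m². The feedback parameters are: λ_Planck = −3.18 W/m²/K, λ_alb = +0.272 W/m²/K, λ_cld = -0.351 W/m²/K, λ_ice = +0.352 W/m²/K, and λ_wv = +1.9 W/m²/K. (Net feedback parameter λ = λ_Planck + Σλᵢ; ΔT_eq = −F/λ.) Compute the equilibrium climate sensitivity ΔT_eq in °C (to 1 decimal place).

7.6 °C

Net feedback parameter λ = (−3.18) + (+0.272) + (-0.351) + (+0.352) + (+1.9) = -1.007 W/m²/K.
ΔT = −F/λ = −7.7/(-1.007) = 7.6 °C.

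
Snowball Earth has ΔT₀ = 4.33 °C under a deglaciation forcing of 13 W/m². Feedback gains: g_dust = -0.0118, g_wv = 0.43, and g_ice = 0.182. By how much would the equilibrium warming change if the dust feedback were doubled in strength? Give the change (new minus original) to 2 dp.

Original: g = 0.6002, ΔT = 4.33/(1−0.6002) = 10.8304 °C.
With doubled dust: g' = 0.5884, ΔT' = 4.33/(1−0.5884) = 10.5199 °C.
Change = 10.5199 − 10.8304 = -0.31 °C.

-0.31 °C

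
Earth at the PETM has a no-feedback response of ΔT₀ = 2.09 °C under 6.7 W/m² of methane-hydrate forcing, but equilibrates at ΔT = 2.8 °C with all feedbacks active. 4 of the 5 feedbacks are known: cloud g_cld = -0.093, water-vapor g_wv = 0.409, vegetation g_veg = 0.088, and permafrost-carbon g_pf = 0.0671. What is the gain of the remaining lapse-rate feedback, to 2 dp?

-0.22

Amplification A = ΔT/ΔT₀ = 2.8/2.09 = 1.34.
Total gain g = 1 − 1/A = 1 − 1/1.34 = 0.2537.
Known gains sum to -0.093 + 0.409 + 0.088 + 0.0671 = 0.4711.
g_lr = 0.2537 − 0.4711 = -0.22.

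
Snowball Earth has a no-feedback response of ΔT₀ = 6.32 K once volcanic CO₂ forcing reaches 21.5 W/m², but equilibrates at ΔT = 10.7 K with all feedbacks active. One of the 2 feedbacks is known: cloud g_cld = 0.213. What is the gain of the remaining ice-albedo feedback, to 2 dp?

0.20

Amplification A = ΔT/ΔT₀ = 10.7/6.32 = 1.693.
Total gain g = 1 − 1/A = 1 − 1/1.693 = 0.4093.
The known gain is 0.213.
g_ice = 0.4093 − 0.213 = 0.20.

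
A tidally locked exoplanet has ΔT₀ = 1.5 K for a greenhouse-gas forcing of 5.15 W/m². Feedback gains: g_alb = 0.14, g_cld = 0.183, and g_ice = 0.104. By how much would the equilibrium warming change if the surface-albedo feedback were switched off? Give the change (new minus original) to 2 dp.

-0.51 K

Original: g = 0.427, ΔT = 1.5/(1−0.427) = 2.6178 K.
Without surface-albedo: g' = 0.287, ΔT' = 1.5/(1−0.287) = 2.1038 K.
Change = 2.1038 − 2.6178 = -0.51 K.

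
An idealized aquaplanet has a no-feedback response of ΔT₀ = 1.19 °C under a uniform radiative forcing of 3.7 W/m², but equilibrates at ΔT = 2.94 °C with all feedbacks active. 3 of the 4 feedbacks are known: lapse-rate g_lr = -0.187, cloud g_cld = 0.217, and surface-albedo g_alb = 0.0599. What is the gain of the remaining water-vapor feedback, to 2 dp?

0.51

Amplification A = ΔT/ΔT₀ = 2.94/1.19 = 2.471.
Total gain g = 1 − 1/A = 1 − 1/2.471 = 0.5953.
Known gains sum to -0.187 + 0.217 + 0.0599 = 0.0899.
g_wv = 0.5953 − 0.0899 = 0.51.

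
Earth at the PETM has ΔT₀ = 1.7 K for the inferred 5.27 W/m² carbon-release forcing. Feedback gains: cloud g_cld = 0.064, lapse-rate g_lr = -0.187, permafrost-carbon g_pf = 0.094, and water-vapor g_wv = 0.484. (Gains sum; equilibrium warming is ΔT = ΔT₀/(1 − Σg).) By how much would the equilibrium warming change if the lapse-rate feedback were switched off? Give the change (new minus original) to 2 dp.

Original: g = 0.455, ΔT = 1.7/(1−0.455) = 3.1193 K.
Without lapse-rate: g' = 0.642, ΔT' = 1.7/(1−0.642) = 4.7486 K.
Change = 4.7486 − 3.1193 = 1.63 K.

1.63 K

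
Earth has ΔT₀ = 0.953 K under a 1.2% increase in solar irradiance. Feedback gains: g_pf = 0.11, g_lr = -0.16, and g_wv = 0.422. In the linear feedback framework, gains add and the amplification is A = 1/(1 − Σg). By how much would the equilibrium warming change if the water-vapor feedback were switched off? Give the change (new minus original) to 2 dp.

-0.61 K

Original: g = 0.372, ΔT = 0.953/(1−0.372) = 1.5175 K.
Without water-vapor: g' = -0.05, ΔT' = 0.953/(1+0.05) = 0.9076 K.
Change = 0.9076 − 1.5175 = -0.61 K.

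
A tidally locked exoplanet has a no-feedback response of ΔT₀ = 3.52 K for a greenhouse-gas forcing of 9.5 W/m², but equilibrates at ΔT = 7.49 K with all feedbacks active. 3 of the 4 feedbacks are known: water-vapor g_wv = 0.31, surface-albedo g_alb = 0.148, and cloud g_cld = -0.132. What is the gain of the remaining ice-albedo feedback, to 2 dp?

0.20

Amplification A = ΔT/ΔT₀ = 7.49/3.52 = 2.128.
Total gain g = 1 − 1/A = 1 − 1/2.128 = 0.5301.
Known gains sum to 0.31 + 0.148 − 0.132 = 0.326.
g_ice = 0.5301 − 0.326 = 0.20.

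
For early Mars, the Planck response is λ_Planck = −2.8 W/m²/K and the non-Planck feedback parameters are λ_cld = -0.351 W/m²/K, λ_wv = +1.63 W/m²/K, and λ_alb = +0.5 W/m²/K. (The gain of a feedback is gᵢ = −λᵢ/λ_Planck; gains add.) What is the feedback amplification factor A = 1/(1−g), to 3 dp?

Convert to gains: g_cld = -0.351/2.8 = -0.1254; g_wv = 1.63/2.8 = 0.5821; g_alb = 0.5/2.8 = 0.1786.
Total gain g = 0.6353.
A = 1/(1 − 0.6353) = 2.742.

2.742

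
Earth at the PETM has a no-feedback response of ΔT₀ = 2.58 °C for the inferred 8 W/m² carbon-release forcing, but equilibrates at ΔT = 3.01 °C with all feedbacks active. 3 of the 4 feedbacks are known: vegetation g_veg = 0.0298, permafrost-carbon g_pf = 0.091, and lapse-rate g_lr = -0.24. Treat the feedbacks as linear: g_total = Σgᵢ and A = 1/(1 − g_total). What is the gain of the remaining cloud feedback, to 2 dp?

Amplification A = ΔT/ΔT₀ = 3.01/2.58 = 1.167.
Total gain g = 1 − 1/A = 1 − 1/1.167 = 0.1431.
Known gains sum to 0.0298 + 0.091 − 0.24 = -0.1192.
g_cld = 0.1431 + 0.1192 = 0.26.

0.26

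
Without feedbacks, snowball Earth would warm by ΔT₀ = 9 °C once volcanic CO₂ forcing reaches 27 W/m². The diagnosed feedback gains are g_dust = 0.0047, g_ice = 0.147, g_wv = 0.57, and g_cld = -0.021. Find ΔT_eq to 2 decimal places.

Total gain g = 0.0047 + 0.147 + 0.57 − 0.021 = 0.7007.
Amplification A = 1/(1 − 0.7007) = 3.341.
ΔT = 9 × 3.341 = 30.07 °C.

30.07 °C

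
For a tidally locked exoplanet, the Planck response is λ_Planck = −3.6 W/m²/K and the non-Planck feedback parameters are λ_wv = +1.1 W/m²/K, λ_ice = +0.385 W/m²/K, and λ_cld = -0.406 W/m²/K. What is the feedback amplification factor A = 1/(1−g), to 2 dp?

1.43

Convert to gains: g_wv = 1.1/3.6 = 0.3056; g_ice = 0.385/3.6 = 0.1069; g_cld = -0.406/3.6 = -0.1128.
Total gain g = 0.2997.
A = 1/(1 − 0.2997) = 1.43.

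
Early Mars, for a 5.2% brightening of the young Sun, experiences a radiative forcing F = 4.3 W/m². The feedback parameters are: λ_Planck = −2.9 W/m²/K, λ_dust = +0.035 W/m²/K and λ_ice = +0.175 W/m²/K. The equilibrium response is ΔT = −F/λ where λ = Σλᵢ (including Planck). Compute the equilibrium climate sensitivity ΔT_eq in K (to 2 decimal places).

Net feedback parameter λ = (−2.9) + (+0.035) + (+0.175) = -2.69 W/m²/K.
ΔT = −F/λ = −4.3/(-2.69) = 1.60 K.

1.60 K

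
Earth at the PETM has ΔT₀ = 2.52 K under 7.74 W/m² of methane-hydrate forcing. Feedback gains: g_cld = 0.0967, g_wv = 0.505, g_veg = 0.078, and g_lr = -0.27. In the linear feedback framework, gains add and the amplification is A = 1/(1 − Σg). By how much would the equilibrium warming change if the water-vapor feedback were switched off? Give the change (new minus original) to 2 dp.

Original: g = 0.4097, ΔT = 2.52/(1−0.4097) = 4.2690 K.
Without water-vapor: g' = -0.0953, ΔT' = 2.52/(1+0.0953) = 2.3007 K.
Change = 2.3007 − 4.2690 = -1.97 K.

-1.97 K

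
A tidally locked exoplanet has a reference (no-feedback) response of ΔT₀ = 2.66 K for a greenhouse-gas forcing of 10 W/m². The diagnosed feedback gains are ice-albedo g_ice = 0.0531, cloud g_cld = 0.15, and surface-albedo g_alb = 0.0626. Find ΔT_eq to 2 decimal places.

3.62 K

Total gain g = 0.0531 + 0.15 + 0.0626 = 0.2657.
Amplification A = 1/(1 − 0.2657) = 1.362.
ΔT = 2.66 × 1.362 = 3.62 K.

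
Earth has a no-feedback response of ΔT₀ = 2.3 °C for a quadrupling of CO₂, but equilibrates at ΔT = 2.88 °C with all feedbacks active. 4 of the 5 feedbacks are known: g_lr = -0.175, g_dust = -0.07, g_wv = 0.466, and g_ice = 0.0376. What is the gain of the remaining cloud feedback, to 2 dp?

Amplification A = ΔT/ΔT₀ = 2.88/2.3 = 1.252.
Total gain g = 1 − 1/A = 1 − 1/1.252 = 0.2013.
Known gains sum to -0.175 − 0.07 + 0.466 + 0.0376 = 0.2586.
g_cld = 0.2013 − 0.2586 = -0.06.

-0.06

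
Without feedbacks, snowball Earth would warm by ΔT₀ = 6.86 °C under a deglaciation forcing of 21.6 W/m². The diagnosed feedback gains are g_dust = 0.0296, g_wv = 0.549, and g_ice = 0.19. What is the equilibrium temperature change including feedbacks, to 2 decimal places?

29.65 °C

Total gain g = 0.0296 + 0.549 + 0.19 = 0.7686.
Amplification A = 1/(1 − 0.7686) = 4.322.
ΔT = 6.86 × 4.322 = 29.65 °C.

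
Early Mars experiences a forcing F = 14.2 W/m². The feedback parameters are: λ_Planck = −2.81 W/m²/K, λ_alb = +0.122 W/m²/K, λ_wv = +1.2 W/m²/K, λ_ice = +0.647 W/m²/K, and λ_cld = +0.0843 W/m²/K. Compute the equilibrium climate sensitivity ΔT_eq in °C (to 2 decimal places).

Net feedback parameter λ = (−2.81) + (+0.122) + (+1.2) + (+0.647) + (+0.0843) = -0.7567 W/m²/K.
ΔT = −F/λ = −14.2/(-0.7567) = 18.77 °C.

18.77 °C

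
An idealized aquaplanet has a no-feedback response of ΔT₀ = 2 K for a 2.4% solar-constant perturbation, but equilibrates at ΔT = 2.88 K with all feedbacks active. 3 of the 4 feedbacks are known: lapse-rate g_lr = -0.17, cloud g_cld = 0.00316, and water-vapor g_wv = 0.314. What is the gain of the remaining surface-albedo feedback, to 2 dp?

Amplification A = ΔT/ΔT₀ = 2.88/2 = 1.44.
Total gain g = 1 − 1/A = 1 − 1/1.44 = 0.3056.
Known gains sum to -0.17 + 0.00316 + 0.314 = 0.14716.
g_alb = 0.3056 − 0.14716 = 0.16.

0.16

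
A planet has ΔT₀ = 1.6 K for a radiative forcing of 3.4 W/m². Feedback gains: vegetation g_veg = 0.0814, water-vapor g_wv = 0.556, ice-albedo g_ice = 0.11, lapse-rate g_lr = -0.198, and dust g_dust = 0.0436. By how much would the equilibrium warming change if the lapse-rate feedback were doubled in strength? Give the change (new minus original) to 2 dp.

Original: g = 0.593, ΔT = 1.6/(1−0.593) = 3.9312 K.
With doubled lapse-rate: g' = 0.395, ΔT' = 1.6/(1−0.395) = 2.6446 K.
Change = 2.6446 − 3.9312 = -1.29 K.

-1.29 K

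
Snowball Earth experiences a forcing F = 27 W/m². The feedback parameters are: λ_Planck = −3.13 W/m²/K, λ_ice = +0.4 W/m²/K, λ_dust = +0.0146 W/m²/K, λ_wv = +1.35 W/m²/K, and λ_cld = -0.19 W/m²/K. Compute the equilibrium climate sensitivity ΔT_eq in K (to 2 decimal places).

17.36 K

Net feedback parameter λ = (−3.13) + (+0.4) + (+0.0146) + (+1.35) + (-0.19) = -1.5554 W/m²/K.
ΔT = −F/λ = −27/(-1.5554) = 17.36 K.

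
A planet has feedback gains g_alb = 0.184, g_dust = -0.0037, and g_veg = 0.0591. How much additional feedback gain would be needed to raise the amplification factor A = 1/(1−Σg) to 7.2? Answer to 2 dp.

Current total gain = 0.2394.
Target gain for A = 7.2: g* = 1 − 1/7.2 = 0.8611.
Additional gain needed = 0.8611 − 0.2394 = 0.62.

0.62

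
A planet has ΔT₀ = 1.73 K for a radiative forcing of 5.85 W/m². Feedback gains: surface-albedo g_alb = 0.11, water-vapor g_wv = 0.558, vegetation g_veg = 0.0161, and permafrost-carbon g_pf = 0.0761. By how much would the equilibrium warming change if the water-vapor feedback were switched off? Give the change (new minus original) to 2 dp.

-5.05 K

Original: g = 0.7602, ΔT = 1.73/(1−0.7602) = 7.2143 K.
Without water-vapor: g' = 0.2022, ΔT' = 1.73/(1−0.2022) = 2.1685 K.
Change = 2.1685 − 7.2143 = -5.05 K.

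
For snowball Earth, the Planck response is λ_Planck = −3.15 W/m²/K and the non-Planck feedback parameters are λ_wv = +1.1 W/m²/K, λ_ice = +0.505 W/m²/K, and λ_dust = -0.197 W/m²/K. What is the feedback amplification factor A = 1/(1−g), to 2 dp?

1.81

Convert to gains: g_wv = 1.1/3.15 = 0.3492; g_ice = 0.505/3.15 = 0.1603; g_dust = -0.197/3.15 = -0.06254.
Total gain g = 0.44696.
A = 1/(1 − 0.44696) = 1.81.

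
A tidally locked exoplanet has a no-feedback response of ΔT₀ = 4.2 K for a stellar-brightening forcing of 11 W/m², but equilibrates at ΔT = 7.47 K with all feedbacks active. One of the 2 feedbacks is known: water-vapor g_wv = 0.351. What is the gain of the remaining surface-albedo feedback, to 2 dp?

Amplification A = ΔT/ΔT₀ = 7.47/4.2 = 1.779.
Total gain g = 1 − 1/A = 1 − 1/1.779 = 0.4379.
The known gain is 0.351.
g_alb = 0.4379 − 0.351 = 0.09.

0.09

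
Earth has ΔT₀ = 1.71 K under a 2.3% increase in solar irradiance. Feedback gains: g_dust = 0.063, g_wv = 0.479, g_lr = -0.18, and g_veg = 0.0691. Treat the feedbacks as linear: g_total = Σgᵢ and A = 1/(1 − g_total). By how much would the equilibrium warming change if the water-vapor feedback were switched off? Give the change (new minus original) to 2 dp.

-1.37 K

Original: g = 0.4311, ΔT = 1.71/(1−0.4311) = 3.0058 K.
Without water-vapor: g' = -0.0479, ΔT' = 1.71/(1+0.0479) = 1.6318 K.
Change = 1.6318 − 3.0058 = -1.37 K.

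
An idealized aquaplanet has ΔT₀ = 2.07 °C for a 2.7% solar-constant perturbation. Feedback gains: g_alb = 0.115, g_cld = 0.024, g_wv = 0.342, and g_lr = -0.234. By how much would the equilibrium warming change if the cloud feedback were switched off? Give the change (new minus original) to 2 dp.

Original: g = 0.247, ΔT = 2.07/(1−0.247) = 2.7490 °C.
Without cloud: g' = 0.223, ΔT' = 2.07/(1−0.223) = 2.6641 °C.
Change = 2.6641 − 2.7490 = -0.08 °C.

-0.08 °C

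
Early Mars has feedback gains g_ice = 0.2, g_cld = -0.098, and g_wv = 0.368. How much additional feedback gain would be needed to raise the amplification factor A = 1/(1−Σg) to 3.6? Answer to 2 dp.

Current total gain = 0.47.
Target gain for A = 3.6: g* = 1 − 1/3.6 = 0.7222.
Additional gain needed = 0.7222 − 0.47 = 0.25.

0.25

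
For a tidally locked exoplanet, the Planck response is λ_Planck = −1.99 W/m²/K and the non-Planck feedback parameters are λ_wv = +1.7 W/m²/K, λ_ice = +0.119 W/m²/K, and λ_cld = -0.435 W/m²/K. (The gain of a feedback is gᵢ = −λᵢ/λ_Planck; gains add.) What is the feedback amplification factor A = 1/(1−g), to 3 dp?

Convert to gains: g_wv = 1.7/1.99 = 0.8543; g_ice = 0.119/1.99 = 0.0598; g_cld = -0.435/1.99 = -0.2186.
Total gain g = 0.6955.
A = 1/(1 − 0.6955) = 3.284.

3.284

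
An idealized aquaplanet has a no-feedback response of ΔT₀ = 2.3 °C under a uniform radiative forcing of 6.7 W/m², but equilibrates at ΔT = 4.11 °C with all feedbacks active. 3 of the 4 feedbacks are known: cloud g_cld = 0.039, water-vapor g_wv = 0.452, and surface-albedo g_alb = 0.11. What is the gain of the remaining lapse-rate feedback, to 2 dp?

-0.16

Amplification A = ΔT/ΔT₀ = 4.11/2.3 = 1.787.
Total gain g = 1 − 1/A = 1 − 1/1.787 = 0.4404.
Known gains sum to 0.039 + 0.452 + 0.11 = 0.601.
g_lr = 0.4404 − 0.601 = -0.16.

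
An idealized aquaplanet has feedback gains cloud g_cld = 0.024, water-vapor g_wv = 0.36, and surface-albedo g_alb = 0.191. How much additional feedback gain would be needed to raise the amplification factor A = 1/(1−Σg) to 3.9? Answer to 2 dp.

0.17

Current total gain = 0.575.
Target gain for A = 3.9: g* = 1 − 1/3.9 = 0.7436.
Additional gain needed = 0.7436 − 0.575 = 0.17.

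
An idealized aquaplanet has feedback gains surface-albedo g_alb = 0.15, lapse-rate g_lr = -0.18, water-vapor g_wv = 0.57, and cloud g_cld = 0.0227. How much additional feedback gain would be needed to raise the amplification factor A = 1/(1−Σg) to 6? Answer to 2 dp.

Current total gain = 0.5627.
Target gain for A = 6: g* = 1 − 1/6 = 0.8333.
Additional gain needed = 0.8333 − 0.5627 = 0.27.

0.27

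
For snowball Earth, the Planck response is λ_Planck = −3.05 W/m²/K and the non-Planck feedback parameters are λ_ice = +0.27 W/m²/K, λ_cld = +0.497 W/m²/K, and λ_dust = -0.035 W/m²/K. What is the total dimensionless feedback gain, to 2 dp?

Convert to gains: g_ice = 0.27/3.05 = 0.08852; g_cld = 0.497/3.05 = 0.163; g_dust = -0.035/3.05 = -0.01148.
Total gain g = 0.24004.

0.24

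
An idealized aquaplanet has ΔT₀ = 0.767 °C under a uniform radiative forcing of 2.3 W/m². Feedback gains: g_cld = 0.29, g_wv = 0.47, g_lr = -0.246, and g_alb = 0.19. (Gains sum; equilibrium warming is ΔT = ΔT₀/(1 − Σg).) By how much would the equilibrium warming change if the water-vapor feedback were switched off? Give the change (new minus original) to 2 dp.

Original: g = 0.704, ΔT = 0.767/(1−0.704) = 2.5912 °C.
Without water-vapor: g' = 0.234, ΔT' = 0.767/(1−0.234) = 1.0013 °C.
Change = 1.0013 − 2.5912 = -1.59 °C.

-1.59 °C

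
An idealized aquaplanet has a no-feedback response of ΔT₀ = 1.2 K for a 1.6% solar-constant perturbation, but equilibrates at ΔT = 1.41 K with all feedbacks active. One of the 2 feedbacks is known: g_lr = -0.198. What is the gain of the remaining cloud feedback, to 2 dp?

0.35

Amplification A = ΔT/ΔT₀ = 1.41/1.2 = 1.175.
Total gain g = 1 − 1/A = 1 − 1/1.175 = 0.1489.
The known gain is -0.198.
g_cld = 0.1489 + 0.198 = 0.35.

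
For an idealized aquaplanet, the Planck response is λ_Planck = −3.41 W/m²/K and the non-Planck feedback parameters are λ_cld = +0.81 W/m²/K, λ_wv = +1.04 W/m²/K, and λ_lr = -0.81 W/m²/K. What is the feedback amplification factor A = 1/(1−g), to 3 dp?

Convert to gains: g_cld = 0.81/3.41 = 0.2375; g_wv = 1.04/3.41 = 0.305; g_lr = -0.81/3.41 = -0.2375.
Total gain g = 0.305.
A = 1/(1 − 0.305) = 1.439.

1.439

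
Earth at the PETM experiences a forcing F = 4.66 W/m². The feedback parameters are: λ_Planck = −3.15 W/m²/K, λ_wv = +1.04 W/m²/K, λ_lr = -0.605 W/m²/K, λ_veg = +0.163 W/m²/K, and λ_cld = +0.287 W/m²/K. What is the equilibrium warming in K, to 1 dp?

Net feedback parameter λ = (−3.15) + (+1.04) + (-0.605) + (+0.163) + (+0.287) = -2.265 W/m²/K.
ΔT = −F/λ = −4.66/(-2.265) = 2.1 K.

2.1 K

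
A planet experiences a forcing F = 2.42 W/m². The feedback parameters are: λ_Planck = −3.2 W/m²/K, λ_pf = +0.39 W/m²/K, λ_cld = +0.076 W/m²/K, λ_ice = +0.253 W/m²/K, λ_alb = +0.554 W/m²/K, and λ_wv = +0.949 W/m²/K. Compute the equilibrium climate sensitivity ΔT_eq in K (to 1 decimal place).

2.5 K

Net feedback parameter λ = (−3.2) + (+0.39) + (+0.076) + (+0.253) + (+0.554) + (+0.949) = -0.978 W/m²/K.
ΔT = −F/λ = −2.42/(-0.978) = 2.5 K.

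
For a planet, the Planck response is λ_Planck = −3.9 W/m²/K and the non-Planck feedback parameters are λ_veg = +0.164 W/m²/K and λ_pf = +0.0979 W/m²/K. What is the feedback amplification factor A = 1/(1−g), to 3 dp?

1.072

Convert to gains: g_veg = 0.164/3.9 = 0.04205; g_pf = 0.0979/3.9 = 0.0251.
Total gain g = 0.06715.
A = 1/(1 − 0.06715) = 1.072.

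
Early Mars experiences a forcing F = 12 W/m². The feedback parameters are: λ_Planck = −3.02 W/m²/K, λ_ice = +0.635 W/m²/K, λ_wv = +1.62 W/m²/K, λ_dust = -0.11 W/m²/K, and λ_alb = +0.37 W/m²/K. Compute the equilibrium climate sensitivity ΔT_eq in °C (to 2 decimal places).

23.76 °C

Net feedback parameter λ = (−3.02) + (+0.635) + (+1.62) + (-0.11) + (+0.37) = -0.505 W/m²/K.
ΔT = −F/λ = −12/(-0.505) = 23.76 °C.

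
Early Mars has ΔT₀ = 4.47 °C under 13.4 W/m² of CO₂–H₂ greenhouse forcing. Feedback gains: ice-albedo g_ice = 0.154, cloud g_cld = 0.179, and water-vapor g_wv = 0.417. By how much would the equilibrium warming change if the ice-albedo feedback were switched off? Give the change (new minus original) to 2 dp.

Original: g = 0.75, ΔT = 4.47/(1−0.75) = 17.8800 °C.
Without ice-albedo: g' = 0.596, ΔT' = 4.47/(1−0.596) = 11.0644 °C.
Change = 11.0644 − 17.8800 = -6.82 °C.

-6.82 °C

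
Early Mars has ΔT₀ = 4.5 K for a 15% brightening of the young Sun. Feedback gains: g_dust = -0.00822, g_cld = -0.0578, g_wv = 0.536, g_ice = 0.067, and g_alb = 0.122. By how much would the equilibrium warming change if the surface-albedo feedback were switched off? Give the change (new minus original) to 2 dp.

-3.48 K

Original: g = 0.65898, ΔT = 4.5/(1−0.65898) = 13.1957 K.
Without surface-albedo: g' = 0.53698, ΔT' = 4.5/(1−0.53698) = 9.7188 K.
Change = 9.7188 − 13.1957 = -3.48 K.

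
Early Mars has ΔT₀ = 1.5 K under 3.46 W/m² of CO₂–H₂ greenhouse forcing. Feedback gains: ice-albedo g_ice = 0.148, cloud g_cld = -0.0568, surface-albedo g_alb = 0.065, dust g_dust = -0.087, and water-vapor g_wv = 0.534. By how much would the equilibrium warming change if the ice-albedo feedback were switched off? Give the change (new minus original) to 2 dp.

Original: g = 0.6032, ΔT = 1.5/(1−0.6032) = 3.7802 K.
Without ice-albedo: g' = 0.4552, ΔT' = 1.5/(1−0.4552) = 2.7533 K.
Change = 2.7533 − 3.7802 = -1.03 K.

-1.03 K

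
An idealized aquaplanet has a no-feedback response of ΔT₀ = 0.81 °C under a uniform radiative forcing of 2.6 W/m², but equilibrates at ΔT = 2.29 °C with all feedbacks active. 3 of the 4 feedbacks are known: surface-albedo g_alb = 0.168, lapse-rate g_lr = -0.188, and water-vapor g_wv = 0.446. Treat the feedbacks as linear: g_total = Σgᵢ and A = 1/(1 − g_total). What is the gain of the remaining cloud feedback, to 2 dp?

Amplification A = ΔT/ΔT₀ = 2.29/0.81 = 2.827.
Total gain g = 1 − 1/A = 1 − 1/2.827 = 0.6463.
Known gains sum to 0.168 − 0.188 + 0.446 = 0.426.
g_cld = 0.6463 − 0.426 = 0.22.

0.22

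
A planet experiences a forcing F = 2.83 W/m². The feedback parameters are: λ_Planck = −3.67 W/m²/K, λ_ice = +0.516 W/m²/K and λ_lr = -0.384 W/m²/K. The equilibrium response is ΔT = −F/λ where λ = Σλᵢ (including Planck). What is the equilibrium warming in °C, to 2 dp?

0.80 °C

Net feedback parameter λ = (−3.67) + (+0.516) + (-0.384) = -3.538 W/m²/K.
ΔT = −F/λ = −2.83/(-3.538) = 0.80 °C.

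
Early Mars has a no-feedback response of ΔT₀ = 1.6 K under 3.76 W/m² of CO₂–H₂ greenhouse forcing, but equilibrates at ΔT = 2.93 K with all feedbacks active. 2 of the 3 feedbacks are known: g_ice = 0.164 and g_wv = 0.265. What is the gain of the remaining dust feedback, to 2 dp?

0.02

Amplification A = ΔT/ΔT₀ = 2.93/1.6 = 1.831.
Total gain g = 1 − 1/A = 1 − 1/1.831 = 0.4539.
Known gains sum to 0.164 + 0.265 = 0.429.
g_dust = 0.4539 − 0.429 = 0.02.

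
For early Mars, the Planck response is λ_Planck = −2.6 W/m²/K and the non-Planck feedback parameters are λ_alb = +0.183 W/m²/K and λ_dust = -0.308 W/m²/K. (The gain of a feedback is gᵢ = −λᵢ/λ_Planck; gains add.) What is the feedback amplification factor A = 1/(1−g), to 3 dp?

0.954

Convert to gains: g_alb = 0.183/2.6 = 0.07038; g_dust = -0.308/2.6 = -0.1185.
Total gain g = -0.04812.
A = 1/(1 + 0.04812) = 0.954.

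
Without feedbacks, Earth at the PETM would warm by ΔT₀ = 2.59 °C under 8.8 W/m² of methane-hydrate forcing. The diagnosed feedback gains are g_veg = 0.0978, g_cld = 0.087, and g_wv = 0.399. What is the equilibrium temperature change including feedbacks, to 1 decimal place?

Total gain g = 0.0978 + 0.087 + 0.399 = 0.5838.
Amplification A = 1/(1 − 0.5838) = 2.403.
ΔT = 2.59 × 2.403 = 6.2 °C.

6.2 °C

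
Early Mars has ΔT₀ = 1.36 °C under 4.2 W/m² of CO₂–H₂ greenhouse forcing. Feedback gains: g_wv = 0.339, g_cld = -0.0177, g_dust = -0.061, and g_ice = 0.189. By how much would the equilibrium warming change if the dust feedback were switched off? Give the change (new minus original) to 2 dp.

Original: g = 0.4493, ΔT = 1.36/(1−0.4493) = 2.4696 °C.
Without dust: g' = 0.5103, ΔT' = 1.36/(1−0.5103) = 2.7772 °C.
Change = 2.7772 − 2.4696 = 0.31 °C.

0.31 °C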